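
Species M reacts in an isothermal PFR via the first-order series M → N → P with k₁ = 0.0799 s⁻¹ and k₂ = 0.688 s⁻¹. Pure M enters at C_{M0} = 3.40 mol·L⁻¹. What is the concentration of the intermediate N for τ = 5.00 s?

0.285 mol·L⁻¹

The intermediate concentration in a first-order A→B→C sequence is C_N = k₁C_{M0}(e^(−k₁τ) − e^(−k₂τ))/(k₂−k₁).
e^(−k₁τ) = e^(−0.0799×5.00) = e^(−0.3995) = 0.6707; e^(−k₂τ) = e^(−3.440) = 0.03206.
C_N = 0.0799×3.40/(0.688−0.0799) × (0.6707−0.03206) = 0.4467×0.6386 = 0.2853 mol·L⁻¹.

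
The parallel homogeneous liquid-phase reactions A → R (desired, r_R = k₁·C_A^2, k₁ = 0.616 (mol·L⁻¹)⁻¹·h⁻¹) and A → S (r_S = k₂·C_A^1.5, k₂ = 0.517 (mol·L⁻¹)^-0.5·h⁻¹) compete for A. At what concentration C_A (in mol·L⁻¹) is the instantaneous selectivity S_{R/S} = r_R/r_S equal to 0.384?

S_{R/S} = (k₁/k₂)·C_A^0.5 ⇒ C_A = (S·k₂/k₁)^(2).
= (0.384×0.517/0.616)^(2) = (0.3223)^(2) = 0.104 mol·L⁻¹.

0.104 mol·L⁻¹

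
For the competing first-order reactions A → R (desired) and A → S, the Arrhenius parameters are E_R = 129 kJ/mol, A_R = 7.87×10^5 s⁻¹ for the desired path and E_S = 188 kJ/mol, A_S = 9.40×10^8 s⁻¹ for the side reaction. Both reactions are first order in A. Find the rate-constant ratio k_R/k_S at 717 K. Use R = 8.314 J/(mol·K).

16.6

Since both paths have the same order in A, the concentration cancels and S_{R/S} = k_R/k_S = (A_R/A_S)·exp[(E_S−E_R)/(RT)].
(E_S−E_R)/(RT) = (188−129)×10³/(8.314×717) = 59000/5961 = 9.897.
k_R/k_S = (7.87×10^5/9.40×10^8)·exp(9.897) = 8.372×10^-4 × 19879 = 16.6.
Since E_R < E_S, lowering the temperature improves selectivity toward R.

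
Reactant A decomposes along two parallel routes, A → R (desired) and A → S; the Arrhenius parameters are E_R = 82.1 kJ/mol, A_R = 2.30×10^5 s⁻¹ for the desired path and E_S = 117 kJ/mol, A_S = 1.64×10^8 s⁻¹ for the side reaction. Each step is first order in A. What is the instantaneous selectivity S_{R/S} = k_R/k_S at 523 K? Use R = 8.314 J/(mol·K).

4.29

With equal orders, S_{R/S} = k_R/k_S = (A_R/A_S)·exp[(E_S−E_R)/(RT)].
(E_S−E_R)/(RT) = (117−82.1)×10³/(8.314×523) = 34900/4348 = 8.026.
k_R/k_S = (2.30×10^5/1.64×10^8)·exp(8.026) = 0.001402 × 3060 = 4.29.
Since E_R < E_S, lowering the temperature improves selectivity toward R.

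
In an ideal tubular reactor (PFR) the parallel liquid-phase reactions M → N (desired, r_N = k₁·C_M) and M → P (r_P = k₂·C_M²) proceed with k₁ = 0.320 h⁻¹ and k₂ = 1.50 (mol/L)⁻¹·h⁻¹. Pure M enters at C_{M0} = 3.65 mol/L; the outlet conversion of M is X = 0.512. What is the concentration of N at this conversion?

C_M = C_{M0}(1−X) = 1.781 mol/L.
Along a PFR/batch, dC_N/dC_M = −r_N/(r_N+r_P) = −k₁/(k₁+k₂·C_M).
Integrating from C_{M0} to C_M: C_N = (0.320/1.50)·ln[(0.320+1.50·3.65)/(0.320+1.50·1.78)] = 0.2133·ln(5.795/2.992) = 0.1410 mol/L.

0.141 mol/L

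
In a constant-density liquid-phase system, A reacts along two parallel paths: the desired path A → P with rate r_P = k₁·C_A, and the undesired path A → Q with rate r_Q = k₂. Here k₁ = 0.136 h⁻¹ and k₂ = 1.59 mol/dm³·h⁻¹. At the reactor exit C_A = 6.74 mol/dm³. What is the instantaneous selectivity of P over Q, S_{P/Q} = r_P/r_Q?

0.577

S_{P/Q} = r_P/r_Q = (k₁·C_A)/(k₂) = (k₁/k₂)·C_A.
= (0.136×6.740) / (1.59) = 0.9166/1.590 = 0.577.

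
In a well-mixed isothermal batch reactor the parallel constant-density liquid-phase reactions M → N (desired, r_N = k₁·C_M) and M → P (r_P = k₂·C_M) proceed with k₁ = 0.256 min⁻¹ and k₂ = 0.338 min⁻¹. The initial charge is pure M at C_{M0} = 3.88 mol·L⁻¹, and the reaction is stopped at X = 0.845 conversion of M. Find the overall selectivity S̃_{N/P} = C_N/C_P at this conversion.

0.757

C_M = C_{M0}(1−X) = 0.6014 mol·L⁻¹.
Both paths are first order in M, so the instantaneous fraction to N is constant: dC_N/d(−C_M) = k₁/(k₁+k₂) = 0.4310.
C_N = 0.4310·(C_{M0}−C_M) = 0.4310×3.279 = 1.41 mol·L⁻¹.
C_P = (C_{M0}−C_M)−C_N = 1.866 mol·L⁻¹; S̃_{N/P} = 1.413/1.866 = 0.757.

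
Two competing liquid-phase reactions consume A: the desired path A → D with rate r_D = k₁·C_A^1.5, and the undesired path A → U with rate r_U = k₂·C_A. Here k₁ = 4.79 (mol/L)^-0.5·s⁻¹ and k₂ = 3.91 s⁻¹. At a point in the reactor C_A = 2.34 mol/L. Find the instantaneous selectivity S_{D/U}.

1.87

S_{D/U} = r_D/r_U = (k₁·C_A^1.5)/(k₂·C_A) = (k₁/k₂)·C_A^0.5.
= (4.79×2.340^1.5) / (3.91×2.340) = 17.15/9.149 = 1.87.
Since the desired path is higher order in A, keeping C_A high (PFR or concentrated feed) favours D.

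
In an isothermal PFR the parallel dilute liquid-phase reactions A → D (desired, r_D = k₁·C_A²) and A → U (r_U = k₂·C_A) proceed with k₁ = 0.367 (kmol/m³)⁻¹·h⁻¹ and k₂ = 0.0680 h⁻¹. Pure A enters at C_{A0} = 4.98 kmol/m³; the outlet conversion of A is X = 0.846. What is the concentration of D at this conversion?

C_A = C_{A0}(1−X) = 0.7669 kmol/m³.
Along a PFR/batch, dC_U/dC_A = −r_U/(r_D+r_U) = −k₂/(k₂+k₁·C_A).
Integrating from C_{A0} to C_A: C_U = (0.0680/0.367)·ln[(0.0680+0.367·4.98)/(0.0680+0.367·0.767)] = 0.1853·ln(1.896/0.3495) = 0.3133 kmol/m³.
Then C_D = (C_{A0}−C_A) − C_U = 4.213 − 0.3133 = 3.900 kmol/m³.

3.90 kmol/m³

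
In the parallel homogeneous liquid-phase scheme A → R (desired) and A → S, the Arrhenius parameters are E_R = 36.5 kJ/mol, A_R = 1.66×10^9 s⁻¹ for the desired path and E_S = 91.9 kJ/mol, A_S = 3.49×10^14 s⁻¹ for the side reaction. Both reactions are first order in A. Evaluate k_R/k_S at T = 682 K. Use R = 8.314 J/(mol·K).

0.0833

Since both paths have the same order in A, the concentration cancels and S_{R/S} = k_R/k_S = (A_R/A_S)·exp[(E_S−E_R)/(RT)].
(E_S−E_R)/(RT) = (91.9−36.5)×10³/(8.314×682) = 55400/5670 = 9.770.
k_R/k_S = (1.66×10^9/3.49×10^14)·exp(9.770) = 4.756×10^-6 × 17509 = 0.0833.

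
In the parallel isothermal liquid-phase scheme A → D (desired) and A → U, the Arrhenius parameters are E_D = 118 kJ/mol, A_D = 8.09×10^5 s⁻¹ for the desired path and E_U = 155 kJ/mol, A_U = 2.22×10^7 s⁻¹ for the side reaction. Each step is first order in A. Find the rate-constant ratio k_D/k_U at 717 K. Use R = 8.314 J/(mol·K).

k_D/k_U = (A_D/A_U)·exp[−(E_D−E_U)/(RT)] = (A_D/A_U)·exp[(E_U−E_D)/(RT)].
(E_U−E_D)/(RT) = (155−118)×10³/(8.314×717) = 37000/5961 = 6.207.
k_D/k_U = (8.09×10^5/2.22×10^7)·exp(6.207) = 0.03644 × 496.1 = 18.1.
Since E_D < E_U, lowering the temperature improves selectivity toward D.

18.1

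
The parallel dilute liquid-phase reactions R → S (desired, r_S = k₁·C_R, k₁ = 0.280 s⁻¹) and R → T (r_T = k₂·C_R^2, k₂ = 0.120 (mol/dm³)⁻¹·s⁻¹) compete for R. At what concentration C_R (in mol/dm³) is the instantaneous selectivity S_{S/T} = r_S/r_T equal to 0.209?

11.2 mol/dm³

S_{S/T} = (k₁/k₂)·C_R⁻¹ ⇒ C_R = (S·k₂/k₁)^(-1).
= (0.209×0.120/0.280)^(-1) = (0.08957)^(-1) = 11.2 mol/dm³.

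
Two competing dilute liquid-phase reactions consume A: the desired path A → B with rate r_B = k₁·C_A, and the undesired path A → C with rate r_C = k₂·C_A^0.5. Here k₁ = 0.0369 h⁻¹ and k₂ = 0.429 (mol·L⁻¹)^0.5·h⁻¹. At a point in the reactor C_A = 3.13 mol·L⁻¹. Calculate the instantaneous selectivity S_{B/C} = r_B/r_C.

0.152

S_{B/C} = r_B/r_C = (k₁·C_A)/(k₂·C_A^0.5) = (k₁/k₂)·C_A^0.5.
= (0.0369×3.130) / (0.429×3.130^0.5) = 0.1155/0.7590 = 0.152.
Since the desired path is higher order in A, keeping C_A high (PFR or concentrated feed) favours B.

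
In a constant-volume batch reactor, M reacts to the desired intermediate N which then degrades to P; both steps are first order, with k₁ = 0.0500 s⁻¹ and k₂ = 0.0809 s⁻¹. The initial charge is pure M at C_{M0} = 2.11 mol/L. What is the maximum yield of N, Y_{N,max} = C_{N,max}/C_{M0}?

At the optimum, C_{N,max}/C_{M0} = (k₁/k₂)^[k₂/(k₂−k₁)].
= (0.0500/0.0809)^(0.0809/(0.0809−0.0500)) = (0.6180)^(2.618) = 0.2837.

0.284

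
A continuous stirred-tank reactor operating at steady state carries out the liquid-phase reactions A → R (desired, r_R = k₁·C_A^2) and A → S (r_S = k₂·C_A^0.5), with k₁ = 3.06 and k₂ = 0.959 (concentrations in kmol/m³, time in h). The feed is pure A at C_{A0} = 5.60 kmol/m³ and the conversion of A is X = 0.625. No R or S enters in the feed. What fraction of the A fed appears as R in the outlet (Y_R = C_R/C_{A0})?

0.567

Exit C_A = C_{A0}(1−X) = 5.60×0.375 = 2.100 kmol/m³.
In a CSTR the entire volume is at exit conditions, so r_R = 3.06×2.100^2 = 13.49 and r_S = 0.959×2.100^0.5 = 1.390.
Fraction of consumed A going to R: r_R/(r_R+r_S) = 0.9066.
C_R = 0.9066·C_{A0}·X = 0.9066×5.60×0.625 = 3.17 kmol/m³; Y_R = C_R/C_{A0} = 0.567.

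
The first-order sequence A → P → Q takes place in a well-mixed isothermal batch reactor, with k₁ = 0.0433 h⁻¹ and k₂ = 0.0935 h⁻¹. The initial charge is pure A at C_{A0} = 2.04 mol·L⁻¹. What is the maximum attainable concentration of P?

0.486 mol·L⁻¹

At the optimum, C_{P,max}/C_{A0} = (k₁/k₂)^[k₂/(k₂−k₁)].
= (0.0433/0.0935)^(0.0935/(0.0935−0.0433)) = (0.4631)^(1.863) = 0.2384.
C_{P,max} = 0.2384×2.04 = 0.486 mol·L⁻¹.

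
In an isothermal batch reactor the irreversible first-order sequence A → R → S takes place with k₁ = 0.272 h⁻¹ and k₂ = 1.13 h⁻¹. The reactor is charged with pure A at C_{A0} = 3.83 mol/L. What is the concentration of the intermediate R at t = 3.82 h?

For first-order series with pure A initially, C_R(t) = k₁C_{A0}/(k₂−k₁)·(e^(−k₁t) − e^(−k₂t)).
e^(−k₁t) = e^(−0.272×3.82) = e^(−1.039) = 0.3538; e^(−k₂t) = e^(−4.317) = 0.01335.
C_R = 0.272×3.83/(1.13−0.272) × (0.3538−0.01335) = 1.214×0.3404 = 0.4134 mol/L.

0.413 mol/L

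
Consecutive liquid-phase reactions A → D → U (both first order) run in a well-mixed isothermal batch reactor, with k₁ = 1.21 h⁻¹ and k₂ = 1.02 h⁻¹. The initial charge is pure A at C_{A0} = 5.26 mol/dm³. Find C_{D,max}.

At the optimum, C_{D,max}/C_{A0} = (k₁/k₂)^[k₂/(k₂−k₁)].
= (1.21/1.02)^(1.02/(1.02−1.21)) = (1.186)^(-5.368) = 0.3997.
C_{D,max} = 0.3997×5.26 = 2.10 mol/dm³.

2.10 mol/dm³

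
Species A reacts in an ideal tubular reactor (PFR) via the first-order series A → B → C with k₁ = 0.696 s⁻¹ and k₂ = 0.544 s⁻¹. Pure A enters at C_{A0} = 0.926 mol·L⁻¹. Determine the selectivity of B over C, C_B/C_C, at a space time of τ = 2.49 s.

Solving the coupled first-order balances gives C_B(τ) = [k₁/(k₂−k₁)]·C_{A0}·(e^(−k₁τ) − e^(−k₂τ)).
e^(−k₁τ) = e^(−0.696×2.49) = e^(−1.733) = 0.1767; e^(−k₂τ) = e^(−1.355) = 0.2581.
C_B = 0.696×0.926/(0.544−0.696) × (0.1767−0.2581) = (-4.240)×(-0.08131) = 0.3448 mol·L⁻¹.
C_A = C_{A0}e^(−k₁τ) = 0.1637 mol·L⁻¹, so C_C = C_{A0}−C_A−C_B = 0.4176 mol·L⁻¹; C_B/C_C = 0.826.

0.826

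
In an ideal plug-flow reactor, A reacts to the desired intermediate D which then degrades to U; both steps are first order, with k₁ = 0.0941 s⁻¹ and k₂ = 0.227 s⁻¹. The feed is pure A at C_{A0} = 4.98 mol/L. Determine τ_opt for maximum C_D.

6.63 s

Setting dC_D/dτ = 0 gives τ_opt = ln(k₂/k₁)/(k₂−k₁).
= ln(0.227/0.0941)/(0.227−0.0941) = ln(2.412)/0.1329 = 0.8806/0.1329 = 6.63 s.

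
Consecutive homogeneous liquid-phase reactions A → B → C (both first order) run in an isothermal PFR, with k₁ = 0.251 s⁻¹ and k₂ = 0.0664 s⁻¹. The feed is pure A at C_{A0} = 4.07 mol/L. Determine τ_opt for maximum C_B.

Setting dC_B/dτ = 0 gives τ_opt = ln(k₂/k₁)/(k₂−k₁).
= ln(0.0664/0.251)/(0.0664−0.251) = ln(0.2645)/-0.1846 = -1.330/-0.1846 = 7.20 s.

7.20 s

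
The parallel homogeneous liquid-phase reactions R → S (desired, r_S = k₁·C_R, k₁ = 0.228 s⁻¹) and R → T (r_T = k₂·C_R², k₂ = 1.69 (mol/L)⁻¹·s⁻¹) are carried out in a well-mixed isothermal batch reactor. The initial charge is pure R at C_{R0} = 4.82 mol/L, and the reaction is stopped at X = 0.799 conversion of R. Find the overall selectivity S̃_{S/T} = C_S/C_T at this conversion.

0.0555

C_R = C_{R0}(1−X) = 0.9688 mol/L.
Along a PFR/batch, dC_S/dC_R = −r_S/(r_S+r_T) = −k₁/(k₁+k₂·C_R).
Integrating from C_{R0} to C_R: C_S = (0.228/1.69)·ln[(0.228+1.69·4.82)/(0.228+1.69·0.969)] = 0.1349·ln(8.374/1.865) = 0.2026 mol/L.
C_T = (C_{R0}−C_R)−C_S = 3.649 mol/L; S̃_{S/T} = 0.2026/3.649 = 0.0555.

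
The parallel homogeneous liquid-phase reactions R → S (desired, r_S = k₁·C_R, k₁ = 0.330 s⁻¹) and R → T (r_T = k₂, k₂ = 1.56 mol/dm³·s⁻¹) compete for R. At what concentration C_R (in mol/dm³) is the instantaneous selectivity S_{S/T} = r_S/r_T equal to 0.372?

S_{S/T} = (k₁/k₂)·C_R ⇒ C_R = S·k₂/k₁.
= 0.372×1.56/0.330 = 1.76 mol/dm³.

1.76 mol/dm³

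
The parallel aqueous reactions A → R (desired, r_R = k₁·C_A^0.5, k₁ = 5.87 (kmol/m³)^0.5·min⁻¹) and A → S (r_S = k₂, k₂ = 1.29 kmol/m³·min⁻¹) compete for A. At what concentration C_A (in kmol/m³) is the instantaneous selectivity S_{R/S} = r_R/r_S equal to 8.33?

3.35 kmol/m³

S_{R/S} = (k₁/k₂)·C_A^0.5 ⇒ C_A = (S·k₂/k₁)^(2).
= (8.33×1.29/5.87)^(2) = (1.831)^(2) = 3.35 kmol/m³.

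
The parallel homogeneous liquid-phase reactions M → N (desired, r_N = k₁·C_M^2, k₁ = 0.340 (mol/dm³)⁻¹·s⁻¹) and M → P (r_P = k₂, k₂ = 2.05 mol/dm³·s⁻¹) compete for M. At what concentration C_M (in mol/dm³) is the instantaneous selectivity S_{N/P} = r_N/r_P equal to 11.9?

8.47 mol/dm³

S_{N/P} = (k₁/k₂)·C_M^2 ⇒ C_M = (S·k₂/k₁)^(0.5).
= (11.9×2.05/0.340)^(0.5) = (71.75)^(0.5) = 8.47 mol/dm³.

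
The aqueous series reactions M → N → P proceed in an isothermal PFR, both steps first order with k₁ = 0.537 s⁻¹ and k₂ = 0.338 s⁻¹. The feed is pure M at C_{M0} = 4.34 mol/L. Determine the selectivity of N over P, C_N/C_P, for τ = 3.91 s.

For first-order series with pure M initially, C_N(τ) = k₁C_{M0}/(k₂−k₁)·(e^(−k₁τ) − e^(−k₂τ)).
e^(−k₁τ) = e^(−0.537×3.91) = e^(−2.100) = 0.1225; e^(−k₂τ) = e^(−1.322) = 0.2667.
C_N = 0.537×4.34/(0.338−0.537) × (0.1225−0.2667) = (-11.71)×(-0.1442) = 1.689 mol/L.
C_M = C_{M0}e^(−k₁τ) = 0.5316 mol/L, so C_P = C_{M0}−C_M−C_N = 2.119 mol/L; C_N/C_P = 0.797.

0.797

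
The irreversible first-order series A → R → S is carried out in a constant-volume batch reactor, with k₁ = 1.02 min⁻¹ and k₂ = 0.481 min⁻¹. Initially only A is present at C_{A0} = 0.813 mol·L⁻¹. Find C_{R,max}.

At the optimum, C_{R,max}/C_{A0} = (k₁/k₂)^[k₂/(k₂−k₁)].
= (1.02/0.481)^(0.481/(0.481−1.02)) = (2.121)^(-0.8924) = 0.5113.
C_{R,max} = 0.5113×0.813 = 0.416 mol·L⁻¹.

0.416 mol·L⁻¹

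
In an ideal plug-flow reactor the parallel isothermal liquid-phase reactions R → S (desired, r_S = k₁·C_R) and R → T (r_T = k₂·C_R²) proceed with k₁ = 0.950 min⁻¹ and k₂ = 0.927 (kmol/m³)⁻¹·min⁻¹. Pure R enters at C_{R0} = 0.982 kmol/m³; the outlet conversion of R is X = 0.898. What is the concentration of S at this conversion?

0.593 kmol/m³

C_R = C_{R0}(1−X) = 0.1002 kmol/m³.
Along a PFR/batch, dC_S/dC_R = −r_S/(r_S+r_T) = −k₁/(k₁+k₂·C_R).
Integrating from C_{R0} to C_R: C_S = (0.950/0.927)·ln[(0.950+0.927·0.982)/(0.950+0.927·0.100)] = 1.025·ln(1.860/1.043) = 0.5931 kmol/m³.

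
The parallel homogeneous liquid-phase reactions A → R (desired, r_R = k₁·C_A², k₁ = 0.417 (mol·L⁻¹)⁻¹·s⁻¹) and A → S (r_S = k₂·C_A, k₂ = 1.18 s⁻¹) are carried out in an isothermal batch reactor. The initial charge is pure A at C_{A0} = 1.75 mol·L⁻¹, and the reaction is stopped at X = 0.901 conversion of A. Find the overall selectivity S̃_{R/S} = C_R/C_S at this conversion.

0.320

C_A = C_{A0}(1−X) = 0.1732 mol·L⁻¹.
Along a PFR/batch, dC_S/dC_A = −r_S/(r_R+r_S) = −k₂/(k₂+k₁·C_A).
Integrating from C_{A0} to C_A: C_S = (1.18/0.417)·ln[(1.18+0.417·1.75)/(1.18+0.417·0.173)] = 2.830·ln(1.910/1.252) = 1.194 mol·L⁻¹.
Then C_R = (C_{A0}−C_A) − C_S = 1.577 − 1.194 = 0.3825 mol·L⁻¹.
S̃_{R/S} = C_R/C_S = 0.3825/1.194 = 0.320.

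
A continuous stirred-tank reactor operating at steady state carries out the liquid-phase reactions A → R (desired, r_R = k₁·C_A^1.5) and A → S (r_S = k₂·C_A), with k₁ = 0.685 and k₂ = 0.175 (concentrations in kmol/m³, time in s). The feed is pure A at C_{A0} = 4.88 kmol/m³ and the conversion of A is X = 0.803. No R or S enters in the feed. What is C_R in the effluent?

3.11 kmol/m³

Exit C_A = C_{A0}(1−X) = 4.88×0.197 = 0.9614 kmol/m³.
Rates in a CSTR are evaluated at the outlet concentration: r_R = 0.685×0.9614^1.5 = 0.6457, r_S = 0.175×0.9614 = 0.1682.
Fraction of consumed A going to R: r_R/(r_R+r_S) = 0.7933.
C_R = 0.7933·C_{A0}·X = 0.7933×4.88×0.803 = 3.11 kmol/m³.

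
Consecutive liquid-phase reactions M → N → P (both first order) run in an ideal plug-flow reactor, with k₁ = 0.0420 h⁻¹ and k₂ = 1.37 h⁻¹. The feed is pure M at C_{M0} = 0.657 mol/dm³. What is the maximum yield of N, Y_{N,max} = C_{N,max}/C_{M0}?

For a first-order series the maximum intermediate yield is C_{N,max}/C_{M0} = (k₁/k₂)^[k₂/(k₂−k₁)].
= (0.0420/1.37)^(1.37/(1.37−0.0420)) = (0.03066)^(1.032) = 0.02746.

0.0275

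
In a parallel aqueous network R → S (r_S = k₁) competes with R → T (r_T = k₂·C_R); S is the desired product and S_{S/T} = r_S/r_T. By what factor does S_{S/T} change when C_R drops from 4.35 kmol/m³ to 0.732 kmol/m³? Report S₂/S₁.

S_{S/T} = (k₁/k₂)·C_R⁻¹, so S₂/S₁ = (C_{R,2}/C_{R,1})⁻¹.
= 4.35/0.732 = 5.94.

5.94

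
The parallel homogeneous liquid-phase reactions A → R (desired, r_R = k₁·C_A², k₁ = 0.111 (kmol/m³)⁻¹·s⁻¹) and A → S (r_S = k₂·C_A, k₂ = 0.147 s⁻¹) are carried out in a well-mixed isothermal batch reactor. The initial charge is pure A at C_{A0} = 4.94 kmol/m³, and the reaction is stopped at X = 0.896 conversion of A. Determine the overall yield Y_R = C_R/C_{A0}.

0.567

C_A = C_{A0}(1−X) = 0.5138 kmol/m³.
Along a PFR/batch, dC_S/dC_A = −r_S/(r_R+r_S) = −k₂/(k₂+k₁·C_A).
Integrating from C_{A0} to C_A: C_S = (0.147/0.111)·ln[(0.147+0.111·4.94)/(0.147+0.111·0.514)] = 1.324·ln(0.6953/0.2040) = 1.624 kmol/m³.
Then C_R = (C_{A0}−C_A) − C_S = 4.426 − 1.624 = 2.802 kmol/m³.
Y_R = C_R/C_{A0} = 2.802/4.94 = 0.567.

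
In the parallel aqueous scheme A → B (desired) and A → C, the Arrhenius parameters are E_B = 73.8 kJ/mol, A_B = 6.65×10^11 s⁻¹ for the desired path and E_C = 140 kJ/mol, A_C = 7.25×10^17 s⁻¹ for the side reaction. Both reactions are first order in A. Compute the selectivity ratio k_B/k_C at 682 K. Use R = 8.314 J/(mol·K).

Since both paths have the same order in A, the concentration cancels and S_{B/C} = k_B/k_C = (A_B/A_C)·exp[(E_C−E_B)/(RT)].
(E_C−E_B)/(RT) = (140−73.8)×10³/(8.314×682) = 66200/5670 = 11.68.
k_B/k_C = (6.65×10^11/7.25×10^17)·exp(11.68) = 9.172×10^-7 × 1.176×10^5 = 0.108.

0.108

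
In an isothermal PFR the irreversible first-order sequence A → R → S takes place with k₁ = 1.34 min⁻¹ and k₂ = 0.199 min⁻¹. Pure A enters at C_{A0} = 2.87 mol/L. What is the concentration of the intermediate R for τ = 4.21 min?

1.45 mol/L

The intermediate concentration in a first-order A→B→C sequence is C_R = k₁C_{A0}(e^(−k₁τ) − e^(−k₂τ))/(k₂−k₁).
e^(−k₁τ) = e^(−1.34×4.21) = e^(−5.641) = 0.003548; e^(−k₂τ) = e^(−0.8378) = 0.4327.
C_R = 1.34×2.87/(0.199−1.34) × (0.003548−0.4327) = (-3.371)×(-0.4291) = 1.446 mol/L.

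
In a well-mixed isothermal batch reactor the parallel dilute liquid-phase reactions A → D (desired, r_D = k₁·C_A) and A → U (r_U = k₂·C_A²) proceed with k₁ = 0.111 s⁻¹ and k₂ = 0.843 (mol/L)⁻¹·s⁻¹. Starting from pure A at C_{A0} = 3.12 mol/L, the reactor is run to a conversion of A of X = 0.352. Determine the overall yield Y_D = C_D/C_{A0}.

C_A = C_{A0}(1−X) = 2.022 mol/L.
Along a PFR/batch, dC_D/dC_A = −r_D/(r_D+r_U) = −k₁/(k₁+k₂·C_A).
Integrating from C_{A0} to C_A: C_D = (0.111/0.843)·ln[(0.111+0.843·3.12)/(0.111+0.843·2.02)] = 0.1317·ln(2.741/1.815) = 0.05426 mol/L.
Y_D = C_D/C_{A0} = 0.05426/3.12 = 0.0174.

0.0174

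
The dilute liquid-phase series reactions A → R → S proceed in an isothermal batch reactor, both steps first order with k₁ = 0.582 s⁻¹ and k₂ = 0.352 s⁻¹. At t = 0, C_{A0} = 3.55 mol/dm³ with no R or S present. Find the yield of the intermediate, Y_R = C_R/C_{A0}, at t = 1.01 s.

The intermediate concentration in a first-order A→B→C sequence is C_R = k₁C_{A0}(e^(−k₁t) − e^(−k₂t))/(k₂−k₁).
e^(−k₁t) = e^(−0.582×1.01) = e^(−0.5878) = 0.5555; e^(−k₂t) = e^(−0.3555) = 0.7008.
C_R = 0.582×3.55/(0.352−0.582) × (0.5555−0.7008) = (-8.983)×(-0.1453) = 1.305 mol/dm³.
Y_R = C_R/C_{A0} = 1.305/3.55 = 0.368.

0.368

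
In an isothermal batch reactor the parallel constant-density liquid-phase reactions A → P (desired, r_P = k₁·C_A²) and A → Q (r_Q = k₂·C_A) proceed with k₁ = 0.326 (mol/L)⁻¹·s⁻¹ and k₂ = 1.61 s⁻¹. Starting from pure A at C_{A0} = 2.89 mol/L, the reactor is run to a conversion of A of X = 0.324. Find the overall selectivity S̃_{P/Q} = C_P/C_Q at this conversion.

0.488

C_A = C_{A0}(1−X) = 1.954 mol/L.
Along a PFR/batch, dC_Q/dC_A = −r_Q/(r_P+r_Q) = −k₂/(k₂+k₁·C_A).
Integrating from C_{A0} to C_A: C_Q = (1.61/0.326)·ln[(1.61+0.326·2.89)/(1.61+0.326·1.95)] = 4.939·ln(2.552/2.247) = 0.6291 mol/L.
Then C_P = (C_{A0}−C_A) − C_Q = 0.9364 − 0.6291 = 0.3072 mol/L.
S̃_{P/Q} = C_P/C_Q = 0.3072/0.6291 = 0.488.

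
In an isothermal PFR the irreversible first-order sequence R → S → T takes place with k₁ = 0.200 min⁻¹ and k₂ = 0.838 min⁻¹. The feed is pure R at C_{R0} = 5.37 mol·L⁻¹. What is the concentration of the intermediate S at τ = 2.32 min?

For first-order series with pure R initially, C_S(τ) = k₁C_{R0}/(k₂−k₁)·(e^(−k₁τ) − e^(−k₂τ)).
e^(−k₁τ) = e^(−0.200×2.32) = e^(−0.4640) = 0.6288; e^(−k₂τ) = e^(−1.944) = 0.1431.
C_S = 0.200×5.37/(0.838−0.200) × (0.6288−0.1431) = 1.683×0.4857 = 0.8175 mol·L⁻¹.

0.818 mol·L⁻¹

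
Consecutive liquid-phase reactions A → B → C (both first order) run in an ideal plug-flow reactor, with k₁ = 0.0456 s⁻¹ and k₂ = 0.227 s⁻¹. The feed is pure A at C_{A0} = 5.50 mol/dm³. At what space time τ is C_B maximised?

8.85 s

For first-order series the maximum of C_B occurs at τ_opt = ln(k₂/k₁)/(k₂−k₁).
= ln(0.227/0.0456)/(0.227−0.0456) = ln(4.978)/0.1814 = 1.605/0.1814 = 8.85 s.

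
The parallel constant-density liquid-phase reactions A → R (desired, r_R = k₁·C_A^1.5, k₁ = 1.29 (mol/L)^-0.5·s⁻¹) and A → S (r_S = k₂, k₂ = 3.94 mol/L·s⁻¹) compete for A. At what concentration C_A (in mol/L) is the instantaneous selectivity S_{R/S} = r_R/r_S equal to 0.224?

0.776 mol/L

S_{R/S} = (k₁/k₂)·C_A^1.5 ⇒ C_A = (S·k₂/k₁)^(1/1.5).
= (0.224×3.94/1.29)^(0.6667) = (0.6842)^(0.6667) = 0.776 mol/L.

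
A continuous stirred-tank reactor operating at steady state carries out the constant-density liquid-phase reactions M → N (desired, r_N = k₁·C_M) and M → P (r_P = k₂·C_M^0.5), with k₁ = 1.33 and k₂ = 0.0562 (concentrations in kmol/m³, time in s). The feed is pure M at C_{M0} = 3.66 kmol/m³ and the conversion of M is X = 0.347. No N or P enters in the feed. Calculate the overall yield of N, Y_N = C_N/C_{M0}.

0.338

Exit C_M = C_{M0}(1−X) = 3.66×0.653 = 2.390 kmol/m³.
A CSTR operates uniformly at the exit composition, giving r_N = 3.179 and r_P = 0.08688 (each k·C_M^n at C_M = 2.390).
Fraction of consumed M going to N: r_N/(r_N+r_P) = 0.9734.
C_N = 0.9734·C_{M0}·X = 0.9734×3.66×0.347 = 1.24 kmol/m³; Y_N = C_N/C_{M0} = 0.338.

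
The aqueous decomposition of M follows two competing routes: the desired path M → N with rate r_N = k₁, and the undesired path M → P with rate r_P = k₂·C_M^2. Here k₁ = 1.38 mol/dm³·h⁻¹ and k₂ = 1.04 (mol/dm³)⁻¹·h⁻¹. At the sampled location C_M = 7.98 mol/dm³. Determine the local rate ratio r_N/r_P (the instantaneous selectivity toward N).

S_{N/P} = r_N/r_P = (k₁)/(k₂·C_M^2) = (k₁/k₂)·C_M^-2.
= (1.38) / (1.04×7.980^2) = 1.380/66.23 = 0.0208.
The undesired path is higher order in M, so low C_M (CSTR or dilute feed) favours N.

0.0208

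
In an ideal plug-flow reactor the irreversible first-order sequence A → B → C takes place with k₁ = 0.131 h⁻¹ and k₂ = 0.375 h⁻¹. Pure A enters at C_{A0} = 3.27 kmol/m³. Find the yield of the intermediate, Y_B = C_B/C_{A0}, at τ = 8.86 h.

0.149

Solving the coupled first-order balances gives C_B(τ) = [k₁/(k₂−k₁)]·C_{A0}·(e^(−k₁τ) − e^(−k₂τ)).
e^(−k₁τ) = e^(−0.131×8.86) = e^(−1.161) = 0.3133; e^(−k₂τ) = e^(−3.322) = 0.03606.
C_B = 0.131×3.27/(0.375−0.131) × (0.3133−0.03606) = 1.756×0.2772 = 0.4867 kmol/m³.
Y_B = C_B/C_{A0} = 0.4867/3.27 = 0.149.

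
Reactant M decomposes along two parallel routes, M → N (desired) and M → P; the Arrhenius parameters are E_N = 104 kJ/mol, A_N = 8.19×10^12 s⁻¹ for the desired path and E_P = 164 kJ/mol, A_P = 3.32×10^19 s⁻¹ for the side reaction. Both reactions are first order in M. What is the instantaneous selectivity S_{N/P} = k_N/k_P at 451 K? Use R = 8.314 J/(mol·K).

2.20

With equal orders, S_{N/P} = k_N/k_P = (A_N/A_P)·exp[(E_P−E_N)/(RT)].
(E_P−E_N)/(RT) = (164−104)×10³/(8.314×451) = 60000/3750 = 16.00.
k_N/k_P = (8.19×10^12/3.32×10^19)·exp(16.00) = 2.467×10^-7 × 8.901×10^6 = 2.20.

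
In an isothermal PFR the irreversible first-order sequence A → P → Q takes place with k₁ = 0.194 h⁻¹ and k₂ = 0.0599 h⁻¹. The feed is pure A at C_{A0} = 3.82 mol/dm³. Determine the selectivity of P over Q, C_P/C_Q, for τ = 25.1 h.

0.456

Solving the coupled first-order balances gives C_P(τ) = [k₁/(k₂−k₁)]·C_{A0}·(e^(−k₁τ) − e^(−k₂τ)).
e^(−k₁τ) = e^(−0.194×25.1) = e^(−4.869) = 0.007678; e^(−k₂τ) = e^(−1.503) = 0.2224.
C_P = 0.194×3.82/(0.0599−0.194) × (0.007678−0.2224) = (-5.526)×(-0.2147) = 1.186 mol/dm³.
C_A = C_{A0}e^(−k₁τ) = 0.02933 mol/dm³, so C_Q = C_{A0}−C_A−C_P = 2.604 mol/dm³; C_P/C_Q = 0.456.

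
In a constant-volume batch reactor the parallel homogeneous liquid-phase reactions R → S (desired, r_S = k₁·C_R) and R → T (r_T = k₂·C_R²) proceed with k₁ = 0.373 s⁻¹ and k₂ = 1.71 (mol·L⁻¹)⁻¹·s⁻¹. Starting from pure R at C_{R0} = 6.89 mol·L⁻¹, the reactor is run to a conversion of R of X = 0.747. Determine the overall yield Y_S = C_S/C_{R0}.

0.0408

C_R = C_{R0}(1−X) = 1.743 mol·L⁻¹.
Along a PFR/batch, dC_S/dC_R = −r_S/(r_S+r_T) = −k₁/(k₁+k₂·C_R).
Integrating from C_{R0} to C_R: C_S = (0.373/1.71)·ln[(0.373+1.71·6.89)/(0.373+1.71·1.74)] = 0.2181·ln(12.15/3.354) = 0.2809 mol·L⁻¹.
Y_S = C_S/C_{R0} = 0.2809/6.89 = 0.0408.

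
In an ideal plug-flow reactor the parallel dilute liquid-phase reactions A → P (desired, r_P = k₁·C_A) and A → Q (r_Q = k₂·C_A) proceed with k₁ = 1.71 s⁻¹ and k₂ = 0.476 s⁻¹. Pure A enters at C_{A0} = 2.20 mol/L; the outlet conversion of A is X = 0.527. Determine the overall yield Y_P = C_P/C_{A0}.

C_A = C_{A0}(1−X) = 1.041 mol/L.
Both paths are first order in A, so the instantaneous fraction to P is constant: dC_P/d(−C_A) = k₁/(k₁+k₂) = 0.7823.
C_P = 0.7823·(C_{A0}−C_A) = 0.7823×1.159 = 0.907 mol/L.
Y_P = C_P/C_{A0} = 0.9069/2.20 = 0.412.

0.412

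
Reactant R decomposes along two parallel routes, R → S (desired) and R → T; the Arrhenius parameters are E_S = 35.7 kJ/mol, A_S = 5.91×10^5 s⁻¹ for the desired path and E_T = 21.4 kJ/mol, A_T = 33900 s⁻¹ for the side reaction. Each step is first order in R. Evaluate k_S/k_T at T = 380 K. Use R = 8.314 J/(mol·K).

k_S/k_T = (A_S/A_T)·exp[−(E_S−E_T)/(RT)] = (A_S/A_T)·exp[(E_T−E_S)/(RT)].
(E_T−E_S)/(RT) = (21.4−35.7)×10³/(8.314×380) = -14300/3159 = -4.526.
k_S/k_T = (5.91×10^5/33900)·exp(-4.526) = 17.43 × 0.01082 = 0.189.
Since E_S > E_T, raising the temperature improves selectivity toward S.

0.189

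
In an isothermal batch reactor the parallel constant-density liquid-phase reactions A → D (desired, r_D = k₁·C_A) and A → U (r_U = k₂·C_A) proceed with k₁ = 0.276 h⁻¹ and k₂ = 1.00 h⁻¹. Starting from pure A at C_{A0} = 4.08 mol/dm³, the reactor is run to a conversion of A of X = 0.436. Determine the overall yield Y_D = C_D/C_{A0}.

0.0943

C_A = C_{A0}(1−X) = 2.301 mol/dm³.
Both paths are first order in A, so the instantaneous fraction to D is constant: dC_D/d(−C_A) = k₁/(k₁+k₂) = 0.2163.
C_D = 0.2163·(C_{A0}−C_A) = 0.2163×1.779 = 0.385 mol/dm³.
Y_D = C_D/C_{A0} = 0.3848/4.08 = 0.0943.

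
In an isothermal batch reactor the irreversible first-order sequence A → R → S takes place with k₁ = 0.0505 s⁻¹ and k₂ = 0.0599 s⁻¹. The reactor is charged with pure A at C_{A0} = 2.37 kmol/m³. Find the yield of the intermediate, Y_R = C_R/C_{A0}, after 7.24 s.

For first-order series with pure A initially, C_R(t) = k₁C_{A0}/(k₂−k₁)·(e^(−k₁t) − e^(−k₂t)).
e^(−k₁t) = e^(−0.0505×7.24) = e^(−0.3656) = 0.6938; e^(−k₂t) = e^(−0.4337) = 0.6481.
C_R = 0.0505×2.37/(0.0599−0.0505) × (0.6938−0.6481) = 12.73×0.04564 = 0.5812 kmol/m³.
Y_R = C_R/C_{A0} = 0.5812/2.37 = 0.245.

0.245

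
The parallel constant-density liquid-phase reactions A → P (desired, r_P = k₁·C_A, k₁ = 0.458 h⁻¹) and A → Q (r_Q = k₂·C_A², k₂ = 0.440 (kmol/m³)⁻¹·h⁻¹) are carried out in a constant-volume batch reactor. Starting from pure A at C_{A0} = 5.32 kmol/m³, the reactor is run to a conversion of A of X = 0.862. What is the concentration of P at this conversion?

C_A = C_{A0}(1−X) = 0.7342 kmol/m³.
Along a PFR/batch, dC_P/dC_A = −r_P/(r_P+r_Q) = −k₁/(k₁+k₂·C_A).
Integrating from C_{A0} to C_A: C_P = (0.458/0.440)·ln[(0.458+0.440·5.32)/(0.458+0.440·0.734)] = 1.041·ln(2.799/0.7810) = 1.329 kmol/m³.

1.33 kmol/m³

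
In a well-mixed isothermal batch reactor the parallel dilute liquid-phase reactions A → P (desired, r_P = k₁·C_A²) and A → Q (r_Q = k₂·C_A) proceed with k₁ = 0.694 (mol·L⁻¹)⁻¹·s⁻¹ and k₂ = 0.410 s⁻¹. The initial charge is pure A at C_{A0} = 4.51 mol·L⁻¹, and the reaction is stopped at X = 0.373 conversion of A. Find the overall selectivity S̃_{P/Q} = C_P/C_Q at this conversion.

C_A = C_{A0}(1−X) = 2.828 mol·L⁻¹.
Along a PFR/batch, dC_Q/dC_A = −r_Q/(r_P+r_Q) = −k₂/(k₂+k₁·C_A).
Integrating from C_{A0} to C_A: C_Q = (0.410/0.694)·ln[(0.410+0.694·4.51)/(0.410+0.694·2.83)] = 0.5908·ln(3.540/2.372) = 0.2364 mol·L⁻¹.
Then C_P = (C_{A0}−C_A) − C_Q = 1.682 − 0.2364 = 1.446 mol·L⁻¹.
S̃_{P/Q} = C_P/C_Q = 1.446/0.2364 = 6.12.

6.12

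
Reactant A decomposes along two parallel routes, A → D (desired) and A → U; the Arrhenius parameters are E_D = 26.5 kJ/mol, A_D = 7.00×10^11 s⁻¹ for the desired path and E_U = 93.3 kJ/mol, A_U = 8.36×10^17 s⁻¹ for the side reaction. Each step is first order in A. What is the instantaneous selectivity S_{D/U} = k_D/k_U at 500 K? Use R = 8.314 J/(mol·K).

With equal orders, S_{D/U} = k_D/k_U = (A_D/A_U)·exp[(E_U−E_D)/(RT)].
(E_U−E_D)/(RT) = (93.3−26.5)×10³/(8.314×500) = 66800/4157 = 16.07.
k_D/k_U = (7.00×10^11/8.36×10^17)·exp(16.07) = 8.373×10^-7 × 9.524×10^6 = 7.97.

7.97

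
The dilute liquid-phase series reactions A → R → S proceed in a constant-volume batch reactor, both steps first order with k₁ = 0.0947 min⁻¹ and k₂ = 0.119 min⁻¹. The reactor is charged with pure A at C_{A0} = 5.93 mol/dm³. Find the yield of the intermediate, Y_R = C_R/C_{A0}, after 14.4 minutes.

The intermediate concentration in a first-order A→B→C sequence is C_R = k₁C_{A0}(e^(−k₁t) − e^(−k₂t))/(k₂−k₁).
e^(−k₁t) = e^(−0.0947×14.4) = e^(−1.364) = 0.2557; e^(−k₂t) = e^(−1.714) = 0.1802.
C_R = 0.0947×5.93/(0.119−0.0947) × (0.2557−0.1802) = 23.11×0.07550 = 1.745 mol/dm³.
Y_R = C_R/C_{A0} = 1.745/5.93 = 0.294.

0.294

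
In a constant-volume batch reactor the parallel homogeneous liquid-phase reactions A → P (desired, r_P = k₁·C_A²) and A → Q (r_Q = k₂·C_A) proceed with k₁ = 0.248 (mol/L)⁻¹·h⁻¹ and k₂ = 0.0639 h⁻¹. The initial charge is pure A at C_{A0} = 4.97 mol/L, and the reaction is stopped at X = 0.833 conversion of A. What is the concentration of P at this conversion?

C_A = C_{A0}(1−X) = 0.8300 mol/L.
Along a PFR/batch, dC_Q/dC_A = −r_Q/(r_P+r_Q) = −k₂/(k₂+k₁·C_A).
Integrating from C_{A0} to C_A: C_Q = (0.0639/0.248)·ln[(0.0639+0.248·4.97)/(0.0639+0.248·0.830)] = 0.2577·ln(1.296/0.2697) = 0.4045 mol/L.
Then C_P = (C_{A0}−C_A) − C_Q = 4.140 − 0.4045 = 3.735 mol/L.

3.74 mol/L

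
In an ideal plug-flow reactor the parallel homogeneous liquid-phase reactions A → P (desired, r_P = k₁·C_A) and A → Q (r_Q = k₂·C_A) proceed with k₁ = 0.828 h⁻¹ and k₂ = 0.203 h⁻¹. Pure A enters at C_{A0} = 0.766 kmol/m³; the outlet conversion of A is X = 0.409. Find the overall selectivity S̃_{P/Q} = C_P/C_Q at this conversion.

C_A = C_{A0}(1−X) = 0.4527 kmol/m³.
Both paths are first order in A, so the instantaneous fraction to P is constant: dC_P/d(−C_A) = k₁/(k₁+k₂) = 0.8031.
C_P = 0.8031·(C_{A0}−C_A) = 0.8031×0.3133 = 0.252 kmol/m³.
C_Q = (C_{A0}−C_A)−C_P = 0.06169 kmol/m³; S̃_{P/Q} = 0.2516/0.06169 = 4.08.

4.08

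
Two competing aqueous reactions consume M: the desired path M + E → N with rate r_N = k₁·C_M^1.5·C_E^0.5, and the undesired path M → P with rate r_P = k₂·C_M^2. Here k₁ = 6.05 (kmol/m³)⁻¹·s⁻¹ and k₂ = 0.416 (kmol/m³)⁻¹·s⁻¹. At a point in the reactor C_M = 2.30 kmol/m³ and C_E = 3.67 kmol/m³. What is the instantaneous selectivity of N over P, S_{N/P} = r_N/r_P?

18.4

S_{N/P} = r_N/r_P = (k₁·C_M^1.5·C_E^0.5)/(k₂·C_M^2) = (k₁/k₂)·C_M^-0.5·C_E^0.5.
= (6.05×2.300^1.5×3.670^0.5) / (0.416×2.300^2) = 40.43/2.201 = 18.4.
The undesired path is higher order in M, so low C_M (CSTR or dilute feed) favours N.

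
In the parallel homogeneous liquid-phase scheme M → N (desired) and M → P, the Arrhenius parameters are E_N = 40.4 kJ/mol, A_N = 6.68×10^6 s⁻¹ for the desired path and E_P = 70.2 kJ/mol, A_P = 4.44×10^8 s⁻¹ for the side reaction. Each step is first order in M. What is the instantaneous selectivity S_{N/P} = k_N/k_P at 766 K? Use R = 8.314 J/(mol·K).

1.62

k_N/k_P = (A_N/A_P)·exp[−(E_N−E_P)/(RT)] = (A_N/A_P)·exp[(E_P−E_N)/(RT)].
(E_P−E_N)/(RT) = (70.2−40.4)×10³/(8.314×766) = 29800/6369 = 4.679.
k_N/k_P = (6.68×10^6/4.44×10^8)·exp(4.679) = 0.01505 × 107.7 = 1.62.
Since E_N < E_P, lowering the temperature improves selectivity toward N.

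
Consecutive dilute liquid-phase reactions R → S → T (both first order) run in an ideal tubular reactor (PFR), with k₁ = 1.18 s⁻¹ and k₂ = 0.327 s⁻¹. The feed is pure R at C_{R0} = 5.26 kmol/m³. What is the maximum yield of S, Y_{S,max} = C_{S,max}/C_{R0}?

Evaluating C_S at τ_opt = ln(k₂/k₁)/(k₂−k₁) gives C_{S,max}/C_{R0} = (k₁/k₂)^[k₂/(k₂−k₁)].
= (1.18/0.327)^(0.327/(0.327−1.18)) = (3.609)^(-0.3834) = 0.6114.

0.611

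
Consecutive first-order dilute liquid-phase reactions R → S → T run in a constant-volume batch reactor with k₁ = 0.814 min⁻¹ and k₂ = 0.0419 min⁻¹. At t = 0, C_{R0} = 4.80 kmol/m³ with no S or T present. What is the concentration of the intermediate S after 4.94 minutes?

For first-order series with pure R initially, C_S(t) = k₁C_{R0}/(k₂−k₁)·(e^(−k₁t) − e^(−k₂t)).
e^(−k₁t) = e^(−0.814×4.94) = e^(−4.021) = 0.01793; e^(−k₂t) = e^(−0.2070) = 0.8130.
C_S = 0.814×4.80/(0.0419−0.814) × (0.01793−0.8130) = (-5.060)×(-0.7951) = 4.024 kmol/m³.

4.02 kmol/m³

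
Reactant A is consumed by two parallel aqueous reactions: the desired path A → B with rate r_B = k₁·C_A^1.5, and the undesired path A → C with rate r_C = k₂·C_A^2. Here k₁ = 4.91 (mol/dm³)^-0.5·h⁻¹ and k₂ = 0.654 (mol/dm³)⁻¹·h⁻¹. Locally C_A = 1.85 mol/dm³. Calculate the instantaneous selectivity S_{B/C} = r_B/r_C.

S_{B/C} = r_B/r_C = (k₁·C_A^1.5)/(k₂·C_A^2) = (k₁/k₂)·C_A^-0.5.
= (4.91×1.850^1.5) / (0.654×1.850^2) = 12.35/2.238 = 5.52.

5.52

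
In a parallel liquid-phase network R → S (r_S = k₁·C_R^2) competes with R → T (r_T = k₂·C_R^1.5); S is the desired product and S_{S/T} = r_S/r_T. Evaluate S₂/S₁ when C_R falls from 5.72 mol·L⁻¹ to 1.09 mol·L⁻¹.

S_{S/T} = (k₁/k₂)·C_R^0.5, so S₂/S₁ = (C_{R,2}/C_{R,1})^0.5.
= (1.09/5.72)^0.5 = (0.1906)^0.5 = 0.437.
Selectivity toward S falls as C_R falls — high-concentration operation is favoured.

0.437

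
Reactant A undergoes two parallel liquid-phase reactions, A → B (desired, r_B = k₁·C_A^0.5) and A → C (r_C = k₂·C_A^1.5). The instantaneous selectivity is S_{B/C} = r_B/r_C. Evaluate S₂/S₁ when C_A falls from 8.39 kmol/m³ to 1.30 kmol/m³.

S_{B/C} = (k₁/k₂)·C_A⁻¹, so S₂/S₁ = (C_{A,2}/C_{A,1})⁻¹.
= 8.39/1.30 = 6.45.

6.45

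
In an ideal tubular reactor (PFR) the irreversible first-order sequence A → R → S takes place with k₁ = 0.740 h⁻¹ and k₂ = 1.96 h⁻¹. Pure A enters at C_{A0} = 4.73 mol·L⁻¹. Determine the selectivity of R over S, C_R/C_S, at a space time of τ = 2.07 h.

0.182

For first-order series with pure A initially, C_R(τ) = k₁C_{A0}/(k₂−k₁)·(e^(−k₁τ) − e^(−k₂τ)).
e^(−k₁τ) = e^(−0.740×2.07) = e^(−1.532) = 0.2161; e^(−k₂τ) = e^(−4.057) = 0.01730.
C_R = 0.740×4.73/(1.96−0.740) × (0.2161−0.01730) = 2.869×0.1988 = 0.5705 mol·L⁻¹.
C_A = C_{A0}e^(−k₁τ) = 1.022 mol·L⁻¹, so C_S = C_{A0}−C_A−C_R = 3.137 mol·L⁻¹; C_R/C_S = 0.182.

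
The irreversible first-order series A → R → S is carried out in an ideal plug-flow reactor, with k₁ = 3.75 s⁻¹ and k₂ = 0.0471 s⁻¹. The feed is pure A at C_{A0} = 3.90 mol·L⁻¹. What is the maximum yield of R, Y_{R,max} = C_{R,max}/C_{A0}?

At the optimum, C_{R,max}/C_{A0} = (k₁/k₂)^[k₂/(k₂−k₁)].
= (3.75/0.0471)^(0.0471/(0.0471−3.75)) = (79.62)^(-0.01272) = 0.9458.

0.946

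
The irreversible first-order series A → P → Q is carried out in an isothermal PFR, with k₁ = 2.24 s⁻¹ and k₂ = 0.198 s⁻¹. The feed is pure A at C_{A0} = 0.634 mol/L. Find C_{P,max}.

0.501 mol/L

For a first-order series the maximum intermediate yield is C_{P,max}/C_{A0} = (k₁/k₂)^[k₂/(k₂−k₁)].
= (2.24/0.198)^(0.198/(0.198−2.24)) = (11.31)^(-0.09696) = 0.7904.
C_{P,max} = 0.7904×0.634 = 0.501 mol/L.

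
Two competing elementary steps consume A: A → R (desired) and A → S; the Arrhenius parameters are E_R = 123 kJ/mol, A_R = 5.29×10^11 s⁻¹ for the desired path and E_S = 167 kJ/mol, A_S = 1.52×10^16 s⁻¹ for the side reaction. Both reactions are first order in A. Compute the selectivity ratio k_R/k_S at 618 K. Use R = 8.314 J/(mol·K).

0.182

With equal orders, S_{R/S} = k_R/k_S = (A_R/A_S)·exp[(E_S−E_R)/(RT)].
(E_S−E_R)/(RT) = (167−123)×10³/(8.314×618) = 44000/5138 = 8.564.
k_R/k_S = (5.29×10^11/1.52×10^16)·exp(8.564) = 3.480×10^-5 × 5237 = 0.182.
Since E_R < E_S, lowering the temperature improves selectivity toward R.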